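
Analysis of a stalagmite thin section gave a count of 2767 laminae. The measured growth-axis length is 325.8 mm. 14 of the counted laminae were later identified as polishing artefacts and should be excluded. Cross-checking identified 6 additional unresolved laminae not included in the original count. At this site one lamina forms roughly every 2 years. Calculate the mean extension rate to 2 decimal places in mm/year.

0.06 mm/year

True lamina count = 2767 − 14 + 6 = 2759.
Multiplying by 2 years per lamina: 2759 × 2 = 5518 years.
Mean rate = 325.8 mm / 5518 years ≈ 0.06 mm/year.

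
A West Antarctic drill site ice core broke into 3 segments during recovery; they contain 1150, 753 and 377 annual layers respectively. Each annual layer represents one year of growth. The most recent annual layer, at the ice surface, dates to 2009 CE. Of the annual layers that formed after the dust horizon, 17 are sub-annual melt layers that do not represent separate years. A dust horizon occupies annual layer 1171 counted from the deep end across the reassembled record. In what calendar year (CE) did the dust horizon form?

917 CE

Total annual layers = 1150 + 753 + 377 = 2280.
2280 − 1171 = 1109 annual layers lie beyond the dust horizon toward the ice surface.
Excluding 17 false annual layers: 1109 − 17 = 1092.
Counting back 1092 years from 2009 CE places the dust horizon in 2009 − 1092 = 917 CE.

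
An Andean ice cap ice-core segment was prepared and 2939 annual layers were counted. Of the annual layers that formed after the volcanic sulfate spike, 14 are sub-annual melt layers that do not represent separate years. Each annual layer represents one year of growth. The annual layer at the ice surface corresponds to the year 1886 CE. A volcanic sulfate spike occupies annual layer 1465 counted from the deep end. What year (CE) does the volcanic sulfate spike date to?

426 CE

2939 − 1465 = 1474 annual layers lie beyond the volcanic sulfate spike toward the ice surface.
Excluding 14 false annual layers: 1474 − 14 = 1460.
The annual layer at the ice surface is 1886 CE, so the volcanic sulfate spike dates to 1886 − 1460 = 426 CE.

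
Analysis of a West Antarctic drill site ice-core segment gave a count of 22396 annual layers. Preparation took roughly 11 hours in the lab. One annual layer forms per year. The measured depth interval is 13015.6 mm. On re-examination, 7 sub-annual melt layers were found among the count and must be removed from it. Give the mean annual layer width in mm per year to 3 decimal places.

Correcting the raw count gives 22396 − 7 = 22389 true annual layers.
13015.6 mm over 22389 years gives 13015.6 / 22389 ≈ 0.581 mm per year.

0.581 mm per year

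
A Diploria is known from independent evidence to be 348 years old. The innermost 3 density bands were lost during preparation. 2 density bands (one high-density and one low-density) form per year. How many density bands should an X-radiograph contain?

348 years at 2 density bands per year gives 348 × 2 = 696 density bands.
Less the 3 uncaptured density bands: 696 − 3 = 693.

693 density bands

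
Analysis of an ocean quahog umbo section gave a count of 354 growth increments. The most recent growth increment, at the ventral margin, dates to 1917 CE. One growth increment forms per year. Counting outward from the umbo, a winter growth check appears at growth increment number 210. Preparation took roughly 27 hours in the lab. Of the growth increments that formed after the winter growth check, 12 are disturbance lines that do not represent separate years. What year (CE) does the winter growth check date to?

1785 CE

The winter growth check sits at growth increment 210 from the umbo, so 354 − 210 = 144 growth increments formed after it.
144 − 12 false = 132 true growth increments after the winter growth check.
Counting back 132 years from 1917 CE places the winter growth check in 1917 − 132 = 1785 CE.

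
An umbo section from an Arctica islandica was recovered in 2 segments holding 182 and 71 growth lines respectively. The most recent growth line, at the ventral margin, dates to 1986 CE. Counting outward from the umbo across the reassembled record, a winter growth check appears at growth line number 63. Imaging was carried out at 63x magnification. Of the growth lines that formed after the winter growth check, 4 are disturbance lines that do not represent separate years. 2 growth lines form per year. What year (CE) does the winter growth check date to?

1893 CE

Total growth lines = 182 + 71 = 253.
Between growth line 63 and the ventral margin there are 253 − 63 = 190 growth lines.
190 − 4 false = 186 true growth lines after the winter growth check.
Dividing by 2 growth lines per year: 186 / 2 = 93 years.
The growth line at the ventral margin is 1986 CE, so the winter growth check dates to 1986 − 93 = 1893 CE.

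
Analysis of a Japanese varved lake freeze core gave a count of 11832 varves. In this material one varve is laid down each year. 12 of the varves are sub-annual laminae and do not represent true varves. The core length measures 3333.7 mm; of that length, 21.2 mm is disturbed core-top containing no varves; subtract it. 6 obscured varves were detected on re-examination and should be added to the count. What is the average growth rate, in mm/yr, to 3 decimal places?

0.280 mm/yr

After corrections the count is 11832 − 12 + 6 = 11826 varves.
The growth record spans 3333.7 − 21.2 = 3312.5 mm.
Mean rate = 3312.5 mm / 11826 years ≈ 0.280 mm/yr.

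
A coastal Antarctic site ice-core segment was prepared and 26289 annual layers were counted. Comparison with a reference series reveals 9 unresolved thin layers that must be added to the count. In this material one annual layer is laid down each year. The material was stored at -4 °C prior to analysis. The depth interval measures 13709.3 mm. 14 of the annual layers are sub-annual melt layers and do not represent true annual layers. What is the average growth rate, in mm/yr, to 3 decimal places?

0.522 mm/yr

True annual layer count = 26289 − 14 + 9 = 26284.
13709.3 mm over 26284 years gives 13709.3 / 26284 ≈ 0.522 mm/yr.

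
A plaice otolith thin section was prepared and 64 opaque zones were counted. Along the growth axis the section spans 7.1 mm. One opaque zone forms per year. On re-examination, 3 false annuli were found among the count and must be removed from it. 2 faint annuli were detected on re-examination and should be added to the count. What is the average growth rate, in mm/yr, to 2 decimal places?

0.11 mm/yr

Adjusted count: 64 − 3 + 2 = 63 opaque zones.
Extension rate ≈ 7.1 / 63 = 0.11 mm/yr.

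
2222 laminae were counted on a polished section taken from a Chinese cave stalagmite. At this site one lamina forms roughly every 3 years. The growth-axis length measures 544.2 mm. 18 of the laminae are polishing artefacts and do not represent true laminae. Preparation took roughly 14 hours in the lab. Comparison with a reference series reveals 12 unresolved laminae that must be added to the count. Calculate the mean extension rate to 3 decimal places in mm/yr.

0.082 mm/yr

After corrections the count is 2222 − 18 + 12 = 2216 laminae.
At 3 years per lamina, 2216 × 3 = 6648 years.
Extension rate ≈ 544.2 / 6648 = 0.082 mm/yr.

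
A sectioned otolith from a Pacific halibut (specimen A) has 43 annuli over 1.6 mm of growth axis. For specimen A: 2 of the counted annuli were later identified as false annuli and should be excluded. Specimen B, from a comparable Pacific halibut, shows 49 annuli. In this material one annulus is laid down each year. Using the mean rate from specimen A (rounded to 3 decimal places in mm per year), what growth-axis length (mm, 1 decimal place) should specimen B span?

Specimen A: true annulus count = 43 − 2 = 41.
A: 1.6 mm over 41 years gives 1.6 / 41 ≈ 0.039 mm/year.
Length of B = 0.039 × 49 = 1.9 mm.

1.9 mm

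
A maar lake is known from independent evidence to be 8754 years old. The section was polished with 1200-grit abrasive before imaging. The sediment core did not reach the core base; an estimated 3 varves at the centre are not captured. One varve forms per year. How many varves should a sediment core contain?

8751 varves

At one varve per year, 8754 years correspond to 8754 varves.
Less the 3 uncaptured varves: 8754 − 3 = 8751.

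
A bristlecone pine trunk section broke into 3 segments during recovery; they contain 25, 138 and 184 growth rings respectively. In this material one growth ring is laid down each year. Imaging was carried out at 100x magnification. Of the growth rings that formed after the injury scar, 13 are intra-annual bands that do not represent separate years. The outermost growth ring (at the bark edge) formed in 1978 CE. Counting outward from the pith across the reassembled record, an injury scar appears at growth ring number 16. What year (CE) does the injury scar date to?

Total growth rings = 25 + 138 + 184 = 347.
The injury scar sits at growth ring 16 from the pith, so 347 − 16 = 331 growth rings formed after it.
Excluding 13 false growth rings: 331 − 13 = 318.
1978 − 318 = 1660 CE.

1660 CE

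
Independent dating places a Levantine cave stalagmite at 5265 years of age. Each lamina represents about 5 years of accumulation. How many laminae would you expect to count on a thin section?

Expected laminae: 5265 / 5 = 1053.
So 1053 laminae should be present.

1053 laminae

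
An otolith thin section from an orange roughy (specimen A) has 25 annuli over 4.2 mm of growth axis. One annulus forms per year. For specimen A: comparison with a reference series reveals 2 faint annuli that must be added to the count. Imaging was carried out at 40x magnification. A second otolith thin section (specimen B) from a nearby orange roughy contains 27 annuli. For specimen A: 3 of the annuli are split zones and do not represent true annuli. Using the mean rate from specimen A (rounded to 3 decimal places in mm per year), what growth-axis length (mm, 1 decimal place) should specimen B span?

Specimen A: after corrections the count is 25 − 3 + 2 = 24 annuli.
A: Extension rate ≈ 4.2 / 24 = 0.175 mm/year.
Length of B = 0.175 × 27 = 4.7 mm.

4.7 mm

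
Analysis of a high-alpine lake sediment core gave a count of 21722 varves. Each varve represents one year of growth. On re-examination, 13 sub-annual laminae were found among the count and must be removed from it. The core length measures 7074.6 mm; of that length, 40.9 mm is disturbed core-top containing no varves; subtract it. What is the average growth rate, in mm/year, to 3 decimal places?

0.324 mm/year

True varve count = 21722 − 13 = 21709.
Net length = 7074.6 − 40.9 = 7033.7 mm.
Extension rate ≈ 7033.7 / 21709 = 0.324 mm/year.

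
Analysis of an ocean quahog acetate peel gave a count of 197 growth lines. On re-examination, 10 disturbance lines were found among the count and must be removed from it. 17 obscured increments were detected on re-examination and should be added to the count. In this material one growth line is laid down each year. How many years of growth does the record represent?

204 years

After corrections the count is 197 − 10 + 17 = 204 growth lines.
At one growth line per year, that is 204 years.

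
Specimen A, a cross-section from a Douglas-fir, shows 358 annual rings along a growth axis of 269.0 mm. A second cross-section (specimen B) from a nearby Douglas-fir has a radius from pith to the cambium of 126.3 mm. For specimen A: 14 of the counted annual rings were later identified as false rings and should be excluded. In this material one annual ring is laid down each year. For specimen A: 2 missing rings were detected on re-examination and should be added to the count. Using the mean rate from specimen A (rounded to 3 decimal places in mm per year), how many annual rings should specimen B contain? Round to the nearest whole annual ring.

Specimen A: true annual ring count = 358 − 14 + 2 = 346.
A: Mean rate = 269.0 mm / 346 years ≈ 0.777 mm per year.
For B, 126.3 / 0.777 = 162.55 years ≈ 163 annual rings.

163 annual rings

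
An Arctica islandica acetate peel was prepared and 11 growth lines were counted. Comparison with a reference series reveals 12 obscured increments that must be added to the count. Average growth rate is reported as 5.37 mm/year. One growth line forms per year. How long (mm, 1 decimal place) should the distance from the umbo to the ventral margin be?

123.5 mm

Correcting the raw count gives 11 + 12 = 23 true growth lines.
23 years at 5.37 mm/year gives 5.37 × 23 = 123.5 mm.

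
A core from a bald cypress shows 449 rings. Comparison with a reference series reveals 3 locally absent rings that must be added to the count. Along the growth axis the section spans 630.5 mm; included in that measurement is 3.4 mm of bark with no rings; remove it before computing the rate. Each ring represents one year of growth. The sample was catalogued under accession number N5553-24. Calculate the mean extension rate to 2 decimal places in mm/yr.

After corrections the count is 449 + 3 = 452 rings.
Removing the 3.4 mm offcut leaves 630.5 − 3.4 = 627.1 mm.
627.1 mm over 452 years gives 627.1 / 452 ≈ 1.39 mm/yr.

1.39 mm/yr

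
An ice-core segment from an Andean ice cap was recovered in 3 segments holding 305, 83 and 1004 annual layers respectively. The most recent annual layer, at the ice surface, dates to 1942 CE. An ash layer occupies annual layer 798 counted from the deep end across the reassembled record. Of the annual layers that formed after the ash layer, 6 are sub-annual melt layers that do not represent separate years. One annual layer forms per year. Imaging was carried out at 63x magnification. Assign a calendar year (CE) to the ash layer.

1354 CE

Total annual layers = 305 + 83 + 1004 = 1392.
1392 − 798 = 594 annual layers lie beyond the ash layer toward the ice surface.
594 − 6 false = 588 true annual layers after the ash layer.
The annual layer at the ice surface is 1942 CE, so the ash layer dates to 1942 − 588 = 1354 CE.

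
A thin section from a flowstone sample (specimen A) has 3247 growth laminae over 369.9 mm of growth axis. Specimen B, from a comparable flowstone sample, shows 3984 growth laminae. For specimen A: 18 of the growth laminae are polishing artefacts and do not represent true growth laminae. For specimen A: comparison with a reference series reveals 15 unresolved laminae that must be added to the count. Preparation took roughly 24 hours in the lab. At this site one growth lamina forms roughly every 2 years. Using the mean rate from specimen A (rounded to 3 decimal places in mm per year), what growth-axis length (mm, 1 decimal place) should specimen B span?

Specimen A: true growth lamina count = 3247 − 18 + 15 = 3244.
Specimen A: at 2 years per growth lamina, 3244 × 2 = 6488 years.
A: Mean rate = 369.9 mm / 6488 years ≈ 0.057 mm per year.
Specimen B: multiplying by 2 years per growth lamina: 3984 × 2 = 7968 years. For B, 0.057 mm/year × 7968 years = 454.2 mm.

454.2 mm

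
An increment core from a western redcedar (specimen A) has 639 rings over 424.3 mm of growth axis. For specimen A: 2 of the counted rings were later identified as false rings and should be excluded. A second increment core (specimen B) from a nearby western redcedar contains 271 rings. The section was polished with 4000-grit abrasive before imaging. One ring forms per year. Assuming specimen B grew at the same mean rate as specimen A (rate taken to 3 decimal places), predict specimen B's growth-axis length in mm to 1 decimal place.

Specimen A: adjusted count: 639 − 2 = 637 rings.
A: Mean rate = 424.3 mm / 637 years ≈ 0.666 mm/year.
B's length ≈ 0.666 × 271 = 180.5 mm.

180.5 mm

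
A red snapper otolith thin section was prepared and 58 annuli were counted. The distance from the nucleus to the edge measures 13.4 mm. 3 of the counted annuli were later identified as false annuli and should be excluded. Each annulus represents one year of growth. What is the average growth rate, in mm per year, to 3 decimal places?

0.244 mm per year

True annulus count = 58 − 3 = 55.
Extension rate ≈ 13.4 / 55 = 0.244 mm per year.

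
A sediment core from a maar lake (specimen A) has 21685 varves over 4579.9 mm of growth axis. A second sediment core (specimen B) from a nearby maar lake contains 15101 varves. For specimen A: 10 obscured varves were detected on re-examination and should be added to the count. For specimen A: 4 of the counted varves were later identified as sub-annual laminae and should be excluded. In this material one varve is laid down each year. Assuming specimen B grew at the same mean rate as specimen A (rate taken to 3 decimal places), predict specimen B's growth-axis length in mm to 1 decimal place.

3186.3 mm

Specimen A: true varve count = 21685 − 4 + 10 = 21691.
A: Extension rate ≈ 4579.9 / 21691 = 0.211 mm/yr.
B's length ≈ 0.211 × 15101 = 3186.3 mm.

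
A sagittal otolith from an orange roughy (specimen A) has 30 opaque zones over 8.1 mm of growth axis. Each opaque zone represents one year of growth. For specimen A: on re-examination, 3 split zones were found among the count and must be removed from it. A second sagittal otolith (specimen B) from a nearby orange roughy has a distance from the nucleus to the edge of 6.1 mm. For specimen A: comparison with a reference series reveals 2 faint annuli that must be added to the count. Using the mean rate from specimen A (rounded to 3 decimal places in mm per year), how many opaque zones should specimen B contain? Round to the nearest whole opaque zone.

22 opaque zones

Specimen A: correcting the raw count gives 30 − 3 + 2 = 29 true opaque zones.
A: 8.1 mm over 29 years gives 8.1 / 29 ≈ 0.279 mm/yr.
Specimen B: 6.1 mm / 0.279 mm per year = 21.86 years ≈ 22 opaque zones.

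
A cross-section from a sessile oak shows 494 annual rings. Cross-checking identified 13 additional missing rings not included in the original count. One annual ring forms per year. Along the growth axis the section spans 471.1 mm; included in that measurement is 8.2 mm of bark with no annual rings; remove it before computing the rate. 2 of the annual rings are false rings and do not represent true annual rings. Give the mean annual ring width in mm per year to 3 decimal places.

0.917 mm per year

Correcting the raw count gives 494 − 2 + 13 = 505 true annual rings.
Net length = 471.1 − 8.2 = 462.9 mm.
Extension rate ≈ 462.9 / 505 = 0.917 mm per year.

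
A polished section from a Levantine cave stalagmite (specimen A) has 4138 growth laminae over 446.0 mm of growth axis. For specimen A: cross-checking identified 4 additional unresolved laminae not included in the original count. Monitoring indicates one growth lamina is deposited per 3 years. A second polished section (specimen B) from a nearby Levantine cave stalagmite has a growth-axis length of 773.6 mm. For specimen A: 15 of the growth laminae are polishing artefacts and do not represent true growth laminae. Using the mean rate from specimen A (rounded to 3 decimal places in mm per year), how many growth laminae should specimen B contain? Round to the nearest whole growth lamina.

Specimen A: correcting the raw count gives 4138 − 15 + 4 = 4127 true growth laminae.
Specimen A: 4127 growth laminae at 3 years each span 4127 × 3 = 12381 years.
A: 446.0 mm over 12381 years gives 446.0 / 12381 ≈ 0.036 mm/year.
Specimen B: 773.6 mm / 0.036 mm per year = 21488.89 years; at 3 years per growth lamina that is 21488.89 / 3 ≈ 7163 growth laminae.

7163 growth laminae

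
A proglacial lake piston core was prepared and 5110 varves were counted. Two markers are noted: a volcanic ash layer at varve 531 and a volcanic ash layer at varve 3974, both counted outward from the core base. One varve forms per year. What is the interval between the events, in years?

3443 years

Separation: 3974 − 531 = 3443 varves.
That is 3443 years at one varve per year.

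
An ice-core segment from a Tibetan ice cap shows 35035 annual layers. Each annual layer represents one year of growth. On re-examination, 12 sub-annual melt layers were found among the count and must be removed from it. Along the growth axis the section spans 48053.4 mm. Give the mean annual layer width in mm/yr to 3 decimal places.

1.372 mm/yr

After corrections the count is 35035 − 12 = 35023 annual layers.
Mean rate = 48053.4 mm / 35023 years ≈ 1.372 mm/yr.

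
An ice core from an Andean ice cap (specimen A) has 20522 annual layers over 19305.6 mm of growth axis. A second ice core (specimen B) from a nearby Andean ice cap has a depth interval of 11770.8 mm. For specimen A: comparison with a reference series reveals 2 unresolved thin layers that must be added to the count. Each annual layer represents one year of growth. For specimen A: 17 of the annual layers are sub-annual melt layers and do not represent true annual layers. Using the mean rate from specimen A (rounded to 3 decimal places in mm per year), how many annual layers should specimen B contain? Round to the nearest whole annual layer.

12509 annual layers

Specimen A: true annual layer count = 20522 − 17 + 2 = 20507.
A: Extension rate ≈ 19305.6 / 20507 = 0.941 mm/yr.
For B, 11770.8 / 0.941 = 12508.82 years ≈ 12509 annual layers.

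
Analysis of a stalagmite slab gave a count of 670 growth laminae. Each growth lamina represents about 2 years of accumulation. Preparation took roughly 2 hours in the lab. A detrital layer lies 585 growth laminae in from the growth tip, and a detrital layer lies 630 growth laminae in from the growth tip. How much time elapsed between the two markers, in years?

630 − 585 = 45 growth laminae lie between the two events.
At 2 years per growth lamina, 45 × 2 = 90 years.

90 yr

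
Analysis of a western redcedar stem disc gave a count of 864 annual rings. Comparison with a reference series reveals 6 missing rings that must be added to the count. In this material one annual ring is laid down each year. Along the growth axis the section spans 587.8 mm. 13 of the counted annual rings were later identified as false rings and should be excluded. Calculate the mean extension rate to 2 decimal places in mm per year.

Adjusted count: 864 − 13 + 6 = 857 annual rings.
Extension rate ≈ 587.8 / 857 = 0.69 mm per year.

0.69 mm per year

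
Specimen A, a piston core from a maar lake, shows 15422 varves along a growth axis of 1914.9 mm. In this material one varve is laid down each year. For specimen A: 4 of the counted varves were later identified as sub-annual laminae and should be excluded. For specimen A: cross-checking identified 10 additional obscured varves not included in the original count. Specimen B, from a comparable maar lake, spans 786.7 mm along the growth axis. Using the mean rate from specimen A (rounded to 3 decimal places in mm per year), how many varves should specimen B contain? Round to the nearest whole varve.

6344 varves

Specimen A: correcting the raw count gives 15422 − 4 + 10 = 15428 true varves.
A: Mean rate = 1914.9 mm / 15428 years ≈ 0.124 mm/yr.
For B, 786.7 / 0.124 = 6344.35 years ≈ 6344 varves.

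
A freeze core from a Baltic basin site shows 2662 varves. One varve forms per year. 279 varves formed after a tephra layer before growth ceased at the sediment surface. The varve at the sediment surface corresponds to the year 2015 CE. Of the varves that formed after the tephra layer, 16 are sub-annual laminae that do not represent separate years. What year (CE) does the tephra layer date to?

279 varves post-date the tephra layer.
279 − 16 false = 263 true varves after the tephra layer.
The varve at the sediment surface is 2015 CE, so the tephra layer dates to 2015 − 263 = 1752 CE.

1752 CE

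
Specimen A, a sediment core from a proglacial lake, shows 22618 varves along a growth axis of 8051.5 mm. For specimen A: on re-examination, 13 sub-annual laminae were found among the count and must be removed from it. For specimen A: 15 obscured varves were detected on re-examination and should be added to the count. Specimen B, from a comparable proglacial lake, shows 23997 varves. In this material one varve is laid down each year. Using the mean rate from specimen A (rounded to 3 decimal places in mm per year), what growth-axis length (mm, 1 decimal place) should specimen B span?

8542.9 mm

Specimen A: true varve count = 22618 − 13 + 15 = 22620.
A: 8051.5 mm over 22620 years gives 8051.5 / 22620 ≈ 0.356 mm/yr.
For B, 0.356 mm/year × 23997 years = 8542.9 mm.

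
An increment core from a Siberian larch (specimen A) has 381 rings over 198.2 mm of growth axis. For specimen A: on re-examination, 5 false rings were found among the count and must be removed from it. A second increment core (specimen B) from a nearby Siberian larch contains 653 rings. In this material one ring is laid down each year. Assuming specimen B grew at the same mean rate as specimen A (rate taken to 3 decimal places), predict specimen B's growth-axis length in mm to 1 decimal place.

344.1 mm

Specimen A: correcting the raw count gives 381 − 5 = 376 true rings.
A: Extension rate ≈ 198.2 / 376 = 0.527 mm per year.
For B, 0.527 mm/year × 653 years = 344.1 mm.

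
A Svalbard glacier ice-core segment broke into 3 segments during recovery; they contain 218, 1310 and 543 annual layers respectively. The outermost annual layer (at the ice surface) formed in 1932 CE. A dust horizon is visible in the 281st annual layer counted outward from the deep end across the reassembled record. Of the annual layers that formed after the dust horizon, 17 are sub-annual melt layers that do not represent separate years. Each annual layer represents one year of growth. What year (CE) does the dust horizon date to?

159 CE

Total annual layers = 218 + 1310 + 543 = 2071.
Between annual layer 281 and the ice surface there are 2071 − 281 = 1790 annual layers.
Removing the 17 false annual layers leaves 1790 − 17 = 1773 true annual layers beyond the dust horizon.
The annual layer at the ice surface is 1932 CE, so the dust horizon dates to 1932 − 1773 = 159 CE.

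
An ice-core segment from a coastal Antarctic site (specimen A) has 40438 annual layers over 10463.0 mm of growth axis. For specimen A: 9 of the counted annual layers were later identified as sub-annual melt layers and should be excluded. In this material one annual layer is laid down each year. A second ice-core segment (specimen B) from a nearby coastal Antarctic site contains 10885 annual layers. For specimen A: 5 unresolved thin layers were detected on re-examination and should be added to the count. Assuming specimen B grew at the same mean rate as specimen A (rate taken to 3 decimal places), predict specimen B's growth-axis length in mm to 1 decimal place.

2819.2 mm

Specimen A: correcting the raw count gives 40438 − 9 + 5 = 40434 true annual layers.
A: Extension rate ≈ 10463.0 / 40434 = 0.259 mm/year.
B's length ≈ 0.259 × 10885 = 2819.2 mm.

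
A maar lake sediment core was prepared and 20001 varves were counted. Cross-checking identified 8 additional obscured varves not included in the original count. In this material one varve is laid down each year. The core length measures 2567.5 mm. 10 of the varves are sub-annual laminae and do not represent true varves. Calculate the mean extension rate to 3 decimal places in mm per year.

0.128 mm per year

Adjusted count: 20001 − 10 + 8 = 19999 varves.
2567.5 mm over 19999 years gives 2567.5 / 19999 ≈ 0.128 mm per year.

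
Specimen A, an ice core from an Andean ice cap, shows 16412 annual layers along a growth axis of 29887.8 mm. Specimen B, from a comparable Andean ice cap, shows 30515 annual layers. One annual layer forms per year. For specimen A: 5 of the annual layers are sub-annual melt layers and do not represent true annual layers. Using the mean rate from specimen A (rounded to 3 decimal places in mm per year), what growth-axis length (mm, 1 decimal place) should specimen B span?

Specimen A: after corrections the count is 16412 − 5 = 16407 annual layers.
A: 29887.8 mm over 16407 years gives 29887.8 / 16407 ≈ 1.822 mm/yr.
Length of B = 1.822 × 30515 = 55598.3 mm.

55598.3 mm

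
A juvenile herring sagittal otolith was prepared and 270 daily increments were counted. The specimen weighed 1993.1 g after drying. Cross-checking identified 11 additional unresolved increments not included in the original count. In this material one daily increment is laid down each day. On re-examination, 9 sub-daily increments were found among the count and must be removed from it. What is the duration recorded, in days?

272 days

Correcting the raw count gives 270 − 9 + 11 = 272 true daily increments.
One daily increment per day makes the duration 272 days.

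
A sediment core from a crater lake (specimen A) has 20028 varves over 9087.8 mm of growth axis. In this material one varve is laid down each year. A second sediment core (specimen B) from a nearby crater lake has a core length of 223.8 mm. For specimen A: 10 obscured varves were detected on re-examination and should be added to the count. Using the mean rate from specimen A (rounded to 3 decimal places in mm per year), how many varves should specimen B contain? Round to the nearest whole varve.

493 varves

Specimen A: adjusted count: 20028 + 10 = 20038 varves.
A: Extension rate ≈ 9087.8 / 20038 = 0.454 mm/yr.
For B, 223.8 / 0.454 = 492.95 years ≈ 493 varves.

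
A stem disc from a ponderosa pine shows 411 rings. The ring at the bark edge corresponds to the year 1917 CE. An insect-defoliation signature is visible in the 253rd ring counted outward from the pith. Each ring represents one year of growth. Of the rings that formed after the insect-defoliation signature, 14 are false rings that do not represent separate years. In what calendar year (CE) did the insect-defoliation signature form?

Between ring 253 and the bark edge there are 411 − 253 = 158 rings.
Removing the 14 false rings leaves 158 − 14 = 144 true rings beyond the insect-defoliation signature.
1917 − 144 = 1773 CE.

1773 CE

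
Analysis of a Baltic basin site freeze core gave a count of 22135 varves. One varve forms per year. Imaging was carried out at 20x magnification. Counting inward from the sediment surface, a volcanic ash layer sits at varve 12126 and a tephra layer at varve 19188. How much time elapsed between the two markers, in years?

Separation: 19188 − 12126 = 7062 varves.
One varve per year makes the interval 7062 years.

7062 years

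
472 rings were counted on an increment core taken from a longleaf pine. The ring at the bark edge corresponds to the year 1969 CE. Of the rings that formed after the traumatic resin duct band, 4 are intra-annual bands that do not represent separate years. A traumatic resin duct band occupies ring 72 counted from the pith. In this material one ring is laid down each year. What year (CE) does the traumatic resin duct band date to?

1573 CE

Between ring 72 and the bark edge there are 472 − 72 = 400 rings.
400 − 4 false = 396 true rings after the traumatic resin duct band.
Counting back 396 years from 1969 CE places the traumatic resin duct band in 1969 − 396 = 1573 CE.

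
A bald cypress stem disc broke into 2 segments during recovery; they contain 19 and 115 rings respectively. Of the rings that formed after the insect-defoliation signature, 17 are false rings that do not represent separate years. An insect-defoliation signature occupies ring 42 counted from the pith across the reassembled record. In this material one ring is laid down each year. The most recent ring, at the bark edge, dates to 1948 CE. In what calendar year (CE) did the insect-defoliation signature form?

Total rings = 19 + 115 = 134.
Between ring 42 and the bark edge there are 134 − 42 = 92 rings.
Removing the 17 false rings leaves 92 − 17 = 75 true rings beyond the insect-defoliation signature.
The ring at the bark edge is 1948 CE, so the insect-defoliation signature dates to 1948 − 75 = 1873 CE.

1873 CE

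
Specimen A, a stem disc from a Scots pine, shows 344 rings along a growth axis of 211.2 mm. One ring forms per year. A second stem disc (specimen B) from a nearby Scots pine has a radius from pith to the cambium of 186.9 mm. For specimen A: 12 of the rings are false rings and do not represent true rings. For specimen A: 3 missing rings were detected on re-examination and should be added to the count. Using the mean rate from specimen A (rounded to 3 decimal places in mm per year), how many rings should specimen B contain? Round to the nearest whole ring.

297 rings

Specimen A: after corrections the count is 344 − 12 + 3 = 335 rings.
A: 211.2 mm over 335 years gives 211.2 / 335 ≈ 0.630 mm per year.
Specimen B: 186.9 mm / 0.630 mm per year = 296.67 years ≈ 297 rings.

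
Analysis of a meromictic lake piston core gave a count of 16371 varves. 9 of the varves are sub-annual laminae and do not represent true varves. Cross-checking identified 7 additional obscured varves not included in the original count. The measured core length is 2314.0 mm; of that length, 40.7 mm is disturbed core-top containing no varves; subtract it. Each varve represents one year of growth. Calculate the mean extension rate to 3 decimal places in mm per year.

True varve count = 16371 − 9 + 7 = 16369.
Removing the 40.7 mm offcut leaves 2314.0 − 40.7 = 2273.3 mm.
Extension rate ≈ 2273.3 / 16369 = 0.139 mm per year.

0.139 mm per year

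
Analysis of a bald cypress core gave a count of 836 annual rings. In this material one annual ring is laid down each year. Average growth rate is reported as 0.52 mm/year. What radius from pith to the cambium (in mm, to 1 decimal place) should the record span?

434.7 mm

The record spans 836 years at 0.52 mm per year.
836 years at 0.52 mm/year gives 0.52 × 836 = 434.7 mm.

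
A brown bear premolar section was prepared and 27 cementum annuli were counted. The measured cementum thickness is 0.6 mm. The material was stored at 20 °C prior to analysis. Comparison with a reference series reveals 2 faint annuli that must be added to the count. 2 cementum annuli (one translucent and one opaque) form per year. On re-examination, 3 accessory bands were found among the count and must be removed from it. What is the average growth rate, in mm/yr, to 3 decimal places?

Correcting the raw count gives 27 − 3 + 2 = 26 true cementum annuli.
26 cementum annuli at 2 per year is 26 / 2 = 13 years.
Extension rate ≈ 0.6 / 13 = 0.046 mm/yr.

0.046 mm/yr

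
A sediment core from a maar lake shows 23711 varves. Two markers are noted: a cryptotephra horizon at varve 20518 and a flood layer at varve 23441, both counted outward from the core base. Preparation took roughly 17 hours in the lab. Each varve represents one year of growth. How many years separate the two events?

2923 yr

Separation: 23441 − 20518 = 2923 varves.
That is 2923 years at one varve per year.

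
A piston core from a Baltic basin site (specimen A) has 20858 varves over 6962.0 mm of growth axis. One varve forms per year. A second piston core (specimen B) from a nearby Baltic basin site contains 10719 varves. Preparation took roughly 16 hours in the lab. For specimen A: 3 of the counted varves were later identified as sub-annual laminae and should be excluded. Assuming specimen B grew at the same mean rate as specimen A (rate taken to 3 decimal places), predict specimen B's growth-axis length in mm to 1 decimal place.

3580.1 mm

Specimen A: correcting the raw count gives 20858 − 3 = 20855 true varves.
A: 6962.0 mm over 20855 years gives 6962.0 / 20855 ≈ 0.334 mm/year.
For B, 0.334 mm/year × 10719 years = 3580.1 mm.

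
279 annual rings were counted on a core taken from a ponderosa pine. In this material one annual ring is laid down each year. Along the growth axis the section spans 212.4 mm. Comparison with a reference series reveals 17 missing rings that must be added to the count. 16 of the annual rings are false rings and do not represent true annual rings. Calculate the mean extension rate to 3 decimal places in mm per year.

0.759 mm per year

True annual ring count = 279 − 16 + 17 = 280.
Mean rate = 212.4 mm / 280 years ≈ 0.759 mm per year.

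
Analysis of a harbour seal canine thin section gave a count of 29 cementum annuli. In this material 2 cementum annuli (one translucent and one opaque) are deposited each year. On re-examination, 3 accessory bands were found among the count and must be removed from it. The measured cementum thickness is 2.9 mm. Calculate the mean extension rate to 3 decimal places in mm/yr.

0.223 mm/yr

After corrections the count is 29 − 3 = 26 cementum annuli.
With 2 cementum annuli per year, 26 / 2 = 13 years.
Extension rate ≈ 2.9 / 13 = 0.223 mm/yr.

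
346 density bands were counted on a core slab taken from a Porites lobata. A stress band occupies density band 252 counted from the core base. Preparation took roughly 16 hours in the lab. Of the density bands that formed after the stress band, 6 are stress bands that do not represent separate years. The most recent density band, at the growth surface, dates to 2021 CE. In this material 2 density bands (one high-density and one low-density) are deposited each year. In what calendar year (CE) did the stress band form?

1977 CE

346 − 252 = 94 density bands lie beyond the stress band toward the growth surface.
94 − 6 false = 88 true density bands after the stress band.
88 density bands at 2 per year is 88 / 2 = 44 years.
The density band at the growth surface is 2021 CE, so the stress band dates to 2021 − 44 = 1977 CE.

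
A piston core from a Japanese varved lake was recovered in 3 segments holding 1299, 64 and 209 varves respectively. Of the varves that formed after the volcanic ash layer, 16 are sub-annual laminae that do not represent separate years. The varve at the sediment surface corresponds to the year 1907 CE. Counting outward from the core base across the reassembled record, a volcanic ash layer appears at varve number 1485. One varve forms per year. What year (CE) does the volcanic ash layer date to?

1836 CE

Total varves = 1299 + 64 + 209 = 1572.
Between varve 1485 and the sediment surface there are 1572 − 1485 = 87 varves.
Excluding 16 false varves: 87 − 16 = 71.
Counting back 71 years from 1907 CE places the volcanic ash layer in 1907 − 71 = 1836 CE.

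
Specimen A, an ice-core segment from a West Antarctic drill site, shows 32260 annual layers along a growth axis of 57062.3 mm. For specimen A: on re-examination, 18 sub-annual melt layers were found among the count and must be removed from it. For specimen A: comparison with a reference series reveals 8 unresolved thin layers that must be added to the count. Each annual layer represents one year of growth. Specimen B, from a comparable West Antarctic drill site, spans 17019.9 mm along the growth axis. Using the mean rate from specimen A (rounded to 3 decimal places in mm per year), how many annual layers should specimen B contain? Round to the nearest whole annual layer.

Specimen A: correcting the raw count gives 32260 − 18 + 8 = 32250 true annual layers.
A: 57062.3 mm over 32250 years gives 57062.3 / 32250 ≈ 1.769 mm/yr.
Specimen B: 17019.9 mm / 1.769 mm per year = 9621.20 years ≈ 9621 annual layers.

9621 annual layers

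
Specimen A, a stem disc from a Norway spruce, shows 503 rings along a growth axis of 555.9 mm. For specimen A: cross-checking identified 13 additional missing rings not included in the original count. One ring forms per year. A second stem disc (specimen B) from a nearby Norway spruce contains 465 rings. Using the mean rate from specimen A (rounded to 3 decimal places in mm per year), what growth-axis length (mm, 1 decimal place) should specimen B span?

500.8 mm

Specimen A: correcting the raw count gives 503 + 13 = 516 true rings.
A: Mean rate = 555.9 mm / 516 years ≈ 1.077 mm per year.
Length of B = 1.077 × 465 = 500.8 mm.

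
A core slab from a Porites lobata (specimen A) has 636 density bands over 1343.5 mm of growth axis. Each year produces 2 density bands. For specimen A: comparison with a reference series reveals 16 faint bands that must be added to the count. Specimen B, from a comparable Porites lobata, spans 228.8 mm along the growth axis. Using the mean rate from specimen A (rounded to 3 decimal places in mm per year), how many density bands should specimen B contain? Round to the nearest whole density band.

Specimen A: correcting the raw count gives 636 + 16 = 652 true density bands.
Specimen A: with 2 density bands per year, 652 / 2 = 326 years.
A: Mean rate = 1343.5 mm / 326 years ≈ 4.121 mm/yr.
B spans 228.8 / 4.121 = 55.52 years; at 2 density bands per year that is 55.52 × 2 ≈ 111 density bands.

111 density bands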